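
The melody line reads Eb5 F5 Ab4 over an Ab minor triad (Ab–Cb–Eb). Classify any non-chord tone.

F5 is an escape tone.

The harmony at that moment is Ab minor triad (Ab, Cb, Eb); F5 is not a chord tone.
It is approached by step up from Eb5 and left by leap down to Ab4.
Step in, leap out — an escape tone.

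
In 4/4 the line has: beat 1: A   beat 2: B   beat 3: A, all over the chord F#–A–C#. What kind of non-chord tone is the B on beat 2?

The harmony at that moment is F# minor triad (F#, A, C#); B is not a chord tone.
It is approached by step up from A and left by step down to A.
Step away and step back to the same note — a neighbor tone (upper neighbor).

Upper neighbor tone.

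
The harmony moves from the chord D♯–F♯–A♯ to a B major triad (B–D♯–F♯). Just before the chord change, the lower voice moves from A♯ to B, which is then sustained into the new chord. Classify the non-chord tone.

B is an anticipation.

The harmony at that moment is D♯ minor triad (D♯, F♯, A♯); B is not a chord tone.
It is approached by step up from A♯ and then sustained as the same pitch into the next harmony.
Arriving early and becoming a chord tone when the harmony changes — an anticipation.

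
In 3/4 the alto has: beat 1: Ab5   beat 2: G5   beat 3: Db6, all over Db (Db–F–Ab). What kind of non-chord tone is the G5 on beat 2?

Escape tone.

The harmony at that moment is Db major triad (Db, F, Ab); G5 is not a chord tone.
It is approached by step down from Ab5 and left by leap up to Db6.
Step in, leap out, on a weak beat — an escape tone.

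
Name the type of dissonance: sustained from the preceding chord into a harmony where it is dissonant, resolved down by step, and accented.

Approach: by preparation — the pitch is first a chord tone, then held (tied or repeated) while the harmony changes under it. Departure: down by step. Metric position: strong.
A prepared dissonance that resolves downward by step — a suspension. (The same figure resolving upward would be a retardation.)

Suspension.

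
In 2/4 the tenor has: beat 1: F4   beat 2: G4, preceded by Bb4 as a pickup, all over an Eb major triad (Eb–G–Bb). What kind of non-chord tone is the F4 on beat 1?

The harmony at that moment is Eb major triad (Eb, G, Bb); F4 is not a chord tone.
It is approached by leap down from Bb4 and left by step up to G4.
Leap in, step out, metrically accented — an appoggiatura.

Appoggiatura.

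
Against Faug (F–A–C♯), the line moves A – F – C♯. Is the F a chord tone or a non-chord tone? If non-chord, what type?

Chord tone (the root of F augmented triad).

F augmented triad contains F, A, C♯; F is the root, so it is a chord tone.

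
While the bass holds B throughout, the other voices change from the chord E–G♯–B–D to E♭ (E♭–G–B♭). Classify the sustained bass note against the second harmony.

Pedal tone (pedal point).

The harmony at that moment is E♭ major triad (E♭, G, B♭); B is not a chord tone.
It is held over (the same pitch as the preceding B) and then sustained as the same pitch into the next harmony.
Sustained through a change of harmony — a pedal tone.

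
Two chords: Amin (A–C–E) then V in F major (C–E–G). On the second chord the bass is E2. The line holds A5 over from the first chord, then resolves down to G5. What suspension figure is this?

At the second chord the bass is E2. The suspended A5 lies a fourth above the bass; after resolving down by step to G5, the interval above the bass becomes a third.
Suspension figures are named by those two intervals: 4–3.

4–3 suspension.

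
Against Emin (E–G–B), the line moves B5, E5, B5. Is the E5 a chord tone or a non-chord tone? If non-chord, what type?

E minor triad contains E, G, B; E is the root, so it is a chord tone.

Chord tone (the root of E minor triad).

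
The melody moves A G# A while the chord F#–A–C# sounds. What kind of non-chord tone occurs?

G# is a neighbor tone.

The harmony at that moment is F# minor triad (F#, A, C#); G# is not a chord tone.
It is approached by step down from A and left by step up to A.
Step away and step back to the same note — a neighbor tone (lower neighbor).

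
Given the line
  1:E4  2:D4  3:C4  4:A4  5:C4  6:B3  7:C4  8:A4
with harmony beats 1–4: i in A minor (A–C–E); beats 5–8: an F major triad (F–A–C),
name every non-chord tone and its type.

D4 (beat 2) — passing tone; B3 (beat 6) — neighbor tone.

The harmony at that moment is A minor triad (A, C, E); D4 is not a chord tone.
It is approached by step down from E4 and left by step down to C4.
Step in, step out in the same direction — a passing tone.
The harmony at that moment is F major triad (F, A, C); B3 is not a chord tone.
It is approached by step down from C4 and left by step up to C4.
Step away and step back to the same note — a neighbor tone (lower neighbor).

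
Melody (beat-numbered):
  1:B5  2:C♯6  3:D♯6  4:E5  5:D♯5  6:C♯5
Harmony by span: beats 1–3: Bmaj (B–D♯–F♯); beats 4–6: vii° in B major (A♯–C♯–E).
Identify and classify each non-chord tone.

C♯6 (beat 2) — passing tone; D♯5 (beat 5) — passing tone.

The harmony at that moment is B major triad (B, D♯, F♯); C♯6 is not a chord tone.
It is approached by step up from B5 and left by step up to D♯6.
Step in, step out in the same direction — a passing tone.
The harmony at that moment is A♯ diminished triad (A♯, C♯, E); D♯5 is not a chord tone.
It is approached by step down from E5 and left by step down to C♯5.
Step in, step out in the same direction — a passing tone.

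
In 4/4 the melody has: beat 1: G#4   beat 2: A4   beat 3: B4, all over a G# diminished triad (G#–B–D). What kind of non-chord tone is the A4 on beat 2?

The harmony at that moment is G# diminished triad (G#, B, D); A4 is not a chord tone.
It is approached by step up from G#4 and left by step up to B4.
Step in, step out in the same direction — a passing tone.

Passing tone.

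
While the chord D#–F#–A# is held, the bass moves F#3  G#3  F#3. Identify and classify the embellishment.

G#3 is a neighbor tone.

The harmony at that moment is D# minor triad (D#, F#, A#); G#3 is not a chord tone.
It is approached by step up from F#3 and left by step down to F#3.
Step away and step back to the same note — a neighbor tone (upper neighbor).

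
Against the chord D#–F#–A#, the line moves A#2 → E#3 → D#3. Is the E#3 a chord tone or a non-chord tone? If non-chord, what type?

Non-chord tone — an appoggiatura.

The harmony at that moment is D# minor triad (D#, F#, A#); E#3 is not a chord tone.
It is approached by leap up from A#2 and left by step down to D#3.
Leap in, step out — an appoggiatura.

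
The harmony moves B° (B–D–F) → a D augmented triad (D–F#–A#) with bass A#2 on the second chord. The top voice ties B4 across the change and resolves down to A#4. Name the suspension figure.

9–8 suspension.

At the second chord the bass is A#2. The suspended B4 lies a ninth above the bass; after resolving down by step to A#4, the interval above the bass becomes an octave.
Suspension figures are named by those two intervals: 9–8.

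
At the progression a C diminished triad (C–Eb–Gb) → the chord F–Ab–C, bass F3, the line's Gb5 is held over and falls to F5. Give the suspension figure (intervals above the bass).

At the second chord the bass is F3. The suspended Gb5 lies a ninth above the bass; after resolving down by step to F5, the interval above the bass becomes an octave.
Suspension figures are named by those two intervals: 9–8.

9–8 suspension.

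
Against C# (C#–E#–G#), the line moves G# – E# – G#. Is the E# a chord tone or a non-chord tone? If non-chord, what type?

C# major triad contains C#, E#, G#; E# is the third, so it is a chord tone.

Chord tone (the third of C# major triad).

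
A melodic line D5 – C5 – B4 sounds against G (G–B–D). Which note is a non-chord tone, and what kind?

The harmony at that moment is G major triad (G, B, D); C5 is not a chord tone.
It is approached by step down from D5 and left by step down to B4.
Step in, step out in the same direction — a passing tone.

C5 is a passing tone.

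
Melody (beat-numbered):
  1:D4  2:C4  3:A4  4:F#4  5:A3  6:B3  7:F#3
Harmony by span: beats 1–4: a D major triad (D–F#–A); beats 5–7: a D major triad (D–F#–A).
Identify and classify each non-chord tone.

The harmony at that moment is D major triad (D, F#, A); C4 is not a chord tone.
It is approached by step down from D4 and left by leap up to A4.
Step in, leap out — an escape tone.
The harmony at that moment is D major triad (D, F#, A); B3 is not a chord tone.
It is approached by step up from A3 and left by leap down to F#3.
Step in, leap out — an escape tone.

C4 (beat 2) — escape tone; B3 (beat 6) — escape tone.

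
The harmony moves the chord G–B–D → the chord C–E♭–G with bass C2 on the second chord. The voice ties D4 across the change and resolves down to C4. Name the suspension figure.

At the second chord the bass is C2. The suspended D4 lies a ninth above the bass; after resolving down by step to C4, the interval above the bass becomes an octave.
Suspension figures are named by those two intervals: 9–8.

9–8 suspension.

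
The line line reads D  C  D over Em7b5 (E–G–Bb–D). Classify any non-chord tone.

The harmony at that moment is E half-diminished seventh chord (E, G, Bb, D); C is not a chord tone.
It is approached by step down from D and left by step up to D.
Step away and step back to the same note — a neighbor tone (lower neighbor).

C is a neighbor tone.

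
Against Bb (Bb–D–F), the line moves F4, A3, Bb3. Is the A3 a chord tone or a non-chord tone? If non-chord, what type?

The harmony at that moment is Bb major triad (Bb, D, F); A3 is not a chord tone.
It is approached by leap down from F4 and left by step up to Bb3.
Leap in, step out — an appoggiatura.

Non-chord tone — an appoggiatura.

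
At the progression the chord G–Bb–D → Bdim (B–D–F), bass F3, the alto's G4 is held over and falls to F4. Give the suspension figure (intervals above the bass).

9–8 suspension.

At the second chord the bass is F3. The suspended G4 lies a ninth above the bass; after resolving down by step to F4, the interval above the bass becomes an octave.
Suspension figures are named by those two intervals: 9–8.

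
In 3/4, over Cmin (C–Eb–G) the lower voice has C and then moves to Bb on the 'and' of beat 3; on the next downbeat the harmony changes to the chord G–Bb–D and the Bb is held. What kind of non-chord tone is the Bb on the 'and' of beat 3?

Anticipation.

The harmony at that moment is C minor triad (C, Eb, G); Bb is not a chord tone.
It is approached by step down from C and then sustained as the same pitch into the next harmony.
Arriving early and becoming a chord tone when the harmony changes — an anticipation.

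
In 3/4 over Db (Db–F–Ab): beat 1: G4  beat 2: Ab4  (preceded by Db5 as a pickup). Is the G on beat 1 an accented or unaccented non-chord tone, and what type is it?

The harmony at that moment is Db major triad (Db, F, Ab); G4 is not a chord tone.
It is approached by leap down from Db5 and left by step up to Ab4.
Leap in, step out — an appoggiatura.
It falls on the downbeat, so it is accented.

Accented appoggiatura.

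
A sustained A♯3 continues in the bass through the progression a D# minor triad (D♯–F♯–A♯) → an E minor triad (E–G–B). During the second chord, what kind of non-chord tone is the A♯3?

The harmony at that moment is E minor triad (E, G, B); A♯3 is not a chord tone.
It is held over (the same pitch as the preceding A♯3) and then sustained as the same pitch into the next harmony.
Sustained through a change of harmony — a pedal tone.

Pedal tone (pedal point).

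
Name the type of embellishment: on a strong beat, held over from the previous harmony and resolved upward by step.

Approach: by preparation — the pitch is first a chord tone, then held (tied or repeated) while the harmony changes under it. Departure: up by step. Metric position: strong.
A prepared dissonance that resolves upward by step — a retardation. (The same figure resolving downward would be a suspension.)

Retardation.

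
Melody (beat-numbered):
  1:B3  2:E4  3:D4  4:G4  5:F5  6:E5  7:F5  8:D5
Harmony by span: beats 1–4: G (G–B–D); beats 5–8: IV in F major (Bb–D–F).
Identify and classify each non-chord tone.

The harmony at that moment is G major triad (G, B, D); E4 is not a chord tone.
It is approached by leap up from B3 and left by step down to D4.
Leap in, step out — an appoggiatura.
The harmony at that moment is Bb major triad (Bb, D, F); E5 is not a chord tone.
It is approached by step down from F5 and left by step up to F5.
Step away and step back to the same note — a neighbor tone (lower neighbor).

E4 (beat 2) — appoggiatura; E5 (beat 6) — neighbor tone.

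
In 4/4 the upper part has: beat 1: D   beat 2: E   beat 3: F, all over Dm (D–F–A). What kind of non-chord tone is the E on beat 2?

The harmony at that moment is D minor triad (D, F, A); E is not a chord tone.
It is approached by step up from D and left by step up to F.
Step in, step out in the same direction — a passing tone.

Passing tone.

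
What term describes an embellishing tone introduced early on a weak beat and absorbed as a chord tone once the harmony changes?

Approach: ahead of the chord change (typically by step), so it is dissonant against the current harmony. Departure: none — the same pitch is restated or held and is a chord tone of the new harmony.
Dissonant first, consonant once the harmony catches up: the note simply arrives early — an anticipation. (The reverse timing, consonant first and dissonant after the change, would be a suspension or retardation.)

Anticipation.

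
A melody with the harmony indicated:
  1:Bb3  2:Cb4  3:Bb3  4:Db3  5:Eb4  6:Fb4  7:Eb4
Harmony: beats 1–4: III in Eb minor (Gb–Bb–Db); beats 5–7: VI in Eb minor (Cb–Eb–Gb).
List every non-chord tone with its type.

Cb4 (beat 2) — neighbor tone; Fb4 (beat 6) — neighbor tone.

The harmony at that moment is Gb major triad (Gb, Bb, Db); Cb4 is not a chord tone.
It is approached by step up from Bb3 and left by step down to Bb3.
Step away and step back to the same note — a neighbor tone (upper neighbor).
The harmony at that moment is Cb major triad (Cb, Eb, Gb); Fb4 is not a chord tone.
It is approached by step up from Eb4 and left by step down to Eb4.
Step away and step back to the same note — a neighbor tone (upper neighbor).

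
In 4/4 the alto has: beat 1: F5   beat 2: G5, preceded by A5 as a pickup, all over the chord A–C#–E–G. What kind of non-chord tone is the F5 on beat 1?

Appoggiatura.

The harmony at that moment is A dominant seventh chord (A, C#, E, G); F5 is not a chord tone.
It is approached by leap down from A5 and left by step up to G5.
Leap in, step out, metrically accented — an appoggiatura.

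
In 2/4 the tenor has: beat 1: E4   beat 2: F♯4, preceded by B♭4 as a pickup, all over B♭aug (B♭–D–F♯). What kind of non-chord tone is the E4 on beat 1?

Appoggiatura.

The harmony at that moment is B♭ augmented triad (B♭, D, F♯); E4 is not a chord tone.
It is approached by leap down from B♭4 and left by step up to F♯4.
Leap in, step out, metrically accented — an appoggiatura.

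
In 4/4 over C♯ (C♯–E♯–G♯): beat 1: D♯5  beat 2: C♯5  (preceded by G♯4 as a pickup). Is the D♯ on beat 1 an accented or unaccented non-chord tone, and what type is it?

Accented appoggiatura.

The harmony at that moment is C♯ major triad (C♯, E♯, G♯); D♯5 is not a chord tone.
It is approached by leap up from G♯4 and left by step down to C♯5.
Leap in, step out — an appoggiatura.
It falls on the downbeat, so it is accented.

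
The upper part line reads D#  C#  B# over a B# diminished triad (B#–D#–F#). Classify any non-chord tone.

The harmony at that moment is B# diminished triad (B#, D#, F#); C# is not a chord tone.
It is approached by step down from D# and left by step down to B#.
Step in, step out in the same direction — a passing tone.

C# is a passing tone.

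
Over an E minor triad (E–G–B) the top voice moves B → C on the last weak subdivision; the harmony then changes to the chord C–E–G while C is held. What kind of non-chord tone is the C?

The harmony at that moment is E minor triad (E, G, B); C is not a chord tone.
It is approached by step up from B and then sustained as the same pitch into the next harmony.
Arriving early and becoming a chord tone when the harmony changes — an anticipation.

C is an anticipation.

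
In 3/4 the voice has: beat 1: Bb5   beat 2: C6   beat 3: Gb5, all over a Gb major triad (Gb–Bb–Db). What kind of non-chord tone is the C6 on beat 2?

The harmony at that moment is Gb major triad (Gb, Bb, Db); C6 is not a chord tone.
It is approached by step up from Bb5 and left by leap down to Gb5.
Step in, leap out, on a weak beat — an escape tone.

Escape tone.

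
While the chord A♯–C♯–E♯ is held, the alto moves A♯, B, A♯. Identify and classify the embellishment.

The harmony at that moment is A♯ minor triad (A♯, C♯, E♯); B is not a chord tone.
It is approached by step up from A♯ and left by step down to A♯.
Step away and step back to the same note — a neighbor tone (upper neighbor).

B is a neighbor tone.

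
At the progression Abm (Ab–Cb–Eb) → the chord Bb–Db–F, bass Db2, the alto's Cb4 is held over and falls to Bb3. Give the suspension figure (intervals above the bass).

7–6 suspension.

At the second chord the bass is Db2. The suspended Cb4 lies a seventh above the bass; after resolving down by step to Bb3, the interval above the bass becomes a sixth.
Suspension figures are named by those two intervals: 7–6.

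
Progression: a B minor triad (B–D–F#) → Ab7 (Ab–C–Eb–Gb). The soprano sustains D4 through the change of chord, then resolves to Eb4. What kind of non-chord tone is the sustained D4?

The harmony at that moment is Ab dominant seventh chord (Ab, C, Eb, Gb); D4 is not a chord tone.
It is held over (the same pitch as the preceding D4) and left by step up to Eb4.
Held over from the previous chord and resolving up by step — a retardation.

D4 is a retardation.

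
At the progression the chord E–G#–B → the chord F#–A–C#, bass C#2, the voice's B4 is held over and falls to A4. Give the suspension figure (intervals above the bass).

At the second chord the bass is C#2. The suspended B4 lies a seventh above the bass; after resolving down by step to A4, the interval above the bass becomes a sixth.
Suspension figures are named by those two intervals: 7–6.

7–6 suspension.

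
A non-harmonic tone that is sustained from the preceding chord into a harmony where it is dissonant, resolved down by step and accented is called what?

Suspension.

Approach: by preparation — the pitch is first a chord tone, then held (tied or repeated) while the harmony changes under it. Departure: down by step. Metric position: strong.
A prepared dissonance that resolves downward by step — a suspension. (The same figure resolving upward would be a retardation.)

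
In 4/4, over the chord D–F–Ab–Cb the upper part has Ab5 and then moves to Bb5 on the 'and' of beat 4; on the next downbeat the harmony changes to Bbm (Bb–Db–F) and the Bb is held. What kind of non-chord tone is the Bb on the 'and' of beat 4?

Anticipation.

The harmony at that moment is D diminished seventh chord (D, F, Ab, Cb); Bb5 is not a chord tone.
It is approached by step up from Ab5 and then sustained as the same pitch into the next harmony.
Arriving early and becoming a chord tone when the harmony changes — an anticipation.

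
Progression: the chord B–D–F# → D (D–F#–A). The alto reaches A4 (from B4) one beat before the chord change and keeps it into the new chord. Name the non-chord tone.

A4 is an anticipation.

The harmony at that moment is B minor triad (B, D, F#); A4 is not a chord tone.
It is approached by step down from B4 and then sustained as the same pitch into the next harmony.
Arriving early and becoming a chord tone when the harmony changes — an anticipation.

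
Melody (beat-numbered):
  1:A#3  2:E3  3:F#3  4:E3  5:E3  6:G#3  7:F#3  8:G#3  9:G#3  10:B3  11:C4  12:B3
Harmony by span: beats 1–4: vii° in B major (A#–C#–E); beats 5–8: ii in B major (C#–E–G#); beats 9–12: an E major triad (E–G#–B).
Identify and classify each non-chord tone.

The harmony at that moment is A# diminished triad (A#, C#, E); F#3 is not a chord tone.
It is approached by step up from E3 and left by step down to E3.
Step away and step back to the same note — a neighbor tone (upper neighbor).
The harmony at that moment is C# minor triad (C#, E, G#); F#3 is not a chord tone.
It is approached by step down from G#3 and left by step up to G#3.
Step away and step back to the same note — a neighbor tone (lower neighbor).
The harmony at that moment is E major triad (E, G#, B); C4 is not a chord tone.
It is approached by step up from B3 and left by step down to B3.
Step away and step back to the same note — a neighbor tone (upper neighbor).

F#3 (beat 3) — neighbor tone; F#3 (beat 7) — neighbor tone; C4 (beat 11) — neighbor tone.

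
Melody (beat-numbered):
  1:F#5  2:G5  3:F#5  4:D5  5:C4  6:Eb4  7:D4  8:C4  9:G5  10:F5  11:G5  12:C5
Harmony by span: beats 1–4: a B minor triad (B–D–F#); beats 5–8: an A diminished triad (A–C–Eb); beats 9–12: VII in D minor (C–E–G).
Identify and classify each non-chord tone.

G5 (beat 2) — neighbor tone; D4 (beat 7) — passing tone; F5 (beat 10) — neighbor tone.

The harmony at that moment is B minor triad (B, D, F#); G5 is not a chord tone.
It is approached by step up from F#5 and left by step down to F#5.
Step away and step back to the same note — a neighbor tone (upper neighbor).
The harmony at that moment is A diminished triad (A, C, Eb); D4 is not a chord tone.
It is approached by step down from Eb4 and left by step down to C4.
Step in, step out in the same direction — a passing tone.
The harmony at that moment is C major triad (C, E, G); F5 is not a chord tone.
It is approached by step down from G5 and left by step up to G5.
Step away and step back to the same note — a neighbor tone (lower neighbor).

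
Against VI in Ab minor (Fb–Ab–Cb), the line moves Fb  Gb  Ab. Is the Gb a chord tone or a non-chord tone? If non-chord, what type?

Non-chord tone — a passing tone.

The harmony at that moment is Fb major triad (Fb, Ab, Cb); Gb is not a chord tone.
It is approached by step up from Fb and left by step up to Ab.
Step in, step out in the same direction — a passing tone.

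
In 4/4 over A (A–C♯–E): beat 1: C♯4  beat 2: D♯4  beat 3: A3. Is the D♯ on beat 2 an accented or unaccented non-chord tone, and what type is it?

The harmony at that moment is A major triad (A, C♯, E); D♯4 is not a chord tone.
It is approached by step up from C♯4 and left by leap down to A3.
Step in, leap out — an escape tone.
It falls on a weak beat, so it is unaccented.

Unaccented escape tone.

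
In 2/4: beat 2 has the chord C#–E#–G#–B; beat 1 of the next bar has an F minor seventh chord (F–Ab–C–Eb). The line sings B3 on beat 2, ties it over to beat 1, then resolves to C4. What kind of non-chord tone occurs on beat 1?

The harmony at that moment is F minor seventh chord (F, Ab, C, Eb); B3 is not a chord tone.
It is held over (the same pitch as the preceding B3) and left by step up to C4.
Held over from the previous chord and resolving up by step — a retardation.

Retardation.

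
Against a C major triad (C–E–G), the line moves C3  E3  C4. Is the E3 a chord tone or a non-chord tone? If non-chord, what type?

Chord tone (the third of C major triad).

C major triad contains C, E, G; E is the third, so it is a chord tone.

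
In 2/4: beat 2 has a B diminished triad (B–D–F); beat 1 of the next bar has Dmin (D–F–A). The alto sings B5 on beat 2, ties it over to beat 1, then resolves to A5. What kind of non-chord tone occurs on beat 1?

The harmony at that moment is D minor triad (D, F, A); B5 is not a chord tone.
It is held over (the same pitch as the preceding B5) and left by step down to A5.
Held over from the previous chord and resolving down by step — a suspension.

Suspension.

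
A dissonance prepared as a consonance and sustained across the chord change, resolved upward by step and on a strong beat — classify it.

Retardation.

Approach: by preparation — the pitch is first a chord tone, then held (tied or repeated) while the harmony changes under it. Departure: up by step. Metric position: strong.
A prepared dissonance that resolves upward by step — a retardation. (The same figure resolving downward would be a suspension.)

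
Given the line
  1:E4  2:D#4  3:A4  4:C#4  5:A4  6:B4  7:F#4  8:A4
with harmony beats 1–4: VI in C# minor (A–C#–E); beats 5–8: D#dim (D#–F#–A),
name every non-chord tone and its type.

The harmony at that moment is A major triad (A, C#, E); D#4 is not a chord tone.
It is approached by step down from E4 and left by leap up to A4.
Step in, leap out — an escape tone.
The harmony at that moment is D# diminished triad (D#, F#, A); B4 is not a chord tone.
It is approached by step up from A4 and left by leap down to F#4.
Step in, leap out — an escape tone.

D#4 (beat 2) — escape tone; B4 (beat 6) — escape tone.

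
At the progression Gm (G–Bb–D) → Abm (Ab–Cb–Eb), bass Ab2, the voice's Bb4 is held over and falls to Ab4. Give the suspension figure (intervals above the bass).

9–8 suspension.

At the second chord the bass is Ab2. The suspended Bb4 lies a ninth above the bass; after resolving down by step to Ab4, the interval above the bass becomes an octave.
Suspension figures are named by those two intervals: 9–8.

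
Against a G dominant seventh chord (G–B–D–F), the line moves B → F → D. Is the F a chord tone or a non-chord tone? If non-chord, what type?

Chord tone (the seventh of G dominant seventh chord).

G dominant seventh chord contains G, B, D, F; F is the seventh, so it is a chord tone.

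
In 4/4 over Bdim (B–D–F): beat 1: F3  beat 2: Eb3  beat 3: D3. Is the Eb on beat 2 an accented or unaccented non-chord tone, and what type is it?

Unaccented passing tone.

The harmony at that moment is B diminished triad (B, D, F); Eb3 is not a chord tone.
It is approached by step down from F3 and left by step down to D3.
Step in, step out in the same direction — a passing tone.
It falls on a weak beat, so it is unaccented.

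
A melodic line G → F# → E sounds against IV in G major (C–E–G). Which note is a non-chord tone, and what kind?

The harmony at that moment is C major triad (C, E, G); F# is not a chord tone.
It is approached by step down from G and left by step down to E.
Step in, step out in the same direction — a passing tone.

F# is a passing tone.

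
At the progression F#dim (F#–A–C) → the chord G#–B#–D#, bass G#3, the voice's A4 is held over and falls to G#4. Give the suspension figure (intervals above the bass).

At the second chord the bass is G#3. The suspended A4 lies a ninth above the bass; after resolving down by step to G#4, the interval above the bass becomes an octave.
Suspension figures are named by those two intervals: 9–8.

9–8 suspension.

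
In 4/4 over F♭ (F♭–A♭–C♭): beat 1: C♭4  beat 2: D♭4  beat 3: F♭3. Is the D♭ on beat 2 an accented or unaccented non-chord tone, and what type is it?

The harmony at that moment is F♭ major triad (F♭, A♭, C♭); D♭4 is not a chord tone.
It is approached by step up from C♭4 and left by leap down to F♭3.
Step in, leap out — an escape tone.
It falls on a weak beat, so it is unaccented.

Unaccented escape tone.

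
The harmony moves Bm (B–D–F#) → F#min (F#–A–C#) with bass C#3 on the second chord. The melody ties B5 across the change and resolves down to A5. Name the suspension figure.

7–6 suspension.

At the second chord the bass is C#3. The suspended B5 lies a seventh above the bass; after resolving down by step to A5, the interval above the bass becomes a sixth.
Suspension figures are named by those two intervals: 7–6.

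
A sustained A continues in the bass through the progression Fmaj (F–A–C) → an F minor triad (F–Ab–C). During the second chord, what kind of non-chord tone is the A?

Pedal tone (pedal point).

The harmony at that moment is F minor triad (F, Ab, C); A is not a chord tone.
It is held over (the same pitch as the preceding A) and then sustained as the same pitch into the next harmony.
Sustained through a change of harmony — a pedal tone.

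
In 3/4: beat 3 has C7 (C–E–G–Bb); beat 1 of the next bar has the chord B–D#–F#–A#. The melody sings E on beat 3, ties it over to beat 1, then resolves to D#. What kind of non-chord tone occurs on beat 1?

Suspension.

The harmony at that moment is B major seventh chord (B, D#, F#, A#); E is not a chord tone.
It is held over (the same pitch as the preceding E) and left by step down to D#.
Held over from the previous chord and resolving down by step — a suspension.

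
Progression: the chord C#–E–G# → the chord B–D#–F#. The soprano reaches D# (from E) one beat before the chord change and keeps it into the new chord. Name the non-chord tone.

The harmony at that moment is C# minor triad (C#, E, G#); D# is not a chord tone.
It is approached by step down from E and then sustained as the same pitch into the next harmony.
Arriving early and becoming a chord tone when the harmony changes — an anticipation.

D# is an anticipation.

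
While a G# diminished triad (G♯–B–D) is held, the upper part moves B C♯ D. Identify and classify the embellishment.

The harmony at that moment is G♯ diminished triad (G♯, B, D); C♯ is not a chord tone.
It is approached by step up from B and left by step up to D.
Step in, step out in the same direction — a passing tone.

C♯ is a passing tone.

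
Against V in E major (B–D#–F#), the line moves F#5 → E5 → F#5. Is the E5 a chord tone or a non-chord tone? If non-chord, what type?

Non-chord tone — a neighbor tone.

The harmony at that moment is B major triad (B, D#, F#); E5 is not a chord tone.
It is approached by step down from F#5 and left by step up to F#5.
Step away and step back to the same note — a neighbor tone (lower neighbor).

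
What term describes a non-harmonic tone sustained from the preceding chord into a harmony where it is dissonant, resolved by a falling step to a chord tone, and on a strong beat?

Suspension.

Approach: by preparation — the pitch is first a chord tone, then held (tied or repeated) while the harmony changes under it. Departure: down by step. Metric position: strong.
A prepared dissonance that resolves downward by step — a suspension. (The same figure resolving upward would be a retardation.)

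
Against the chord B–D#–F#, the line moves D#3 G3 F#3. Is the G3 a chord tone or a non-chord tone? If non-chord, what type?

The harmony at that moment is B major triad (B, D#, F#); G3 is not a chord tone.
It is approached by leap up from D#3 and left by step down to F#3.
Leap in, step out — an appoggiatura.

Non-chord tone — an appoggiatura.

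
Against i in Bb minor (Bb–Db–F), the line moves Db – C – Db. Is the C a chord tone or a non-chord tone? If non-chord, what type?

Non-chord tone — a neighbor tone.

The harmony at that moment is Bb minor triad (Bb, Db, F); C is not a chord tone.
It is approached by step down from Db and left by step up to Db.
Step away and step back to the same note — a neighbor tone (lower neighbor).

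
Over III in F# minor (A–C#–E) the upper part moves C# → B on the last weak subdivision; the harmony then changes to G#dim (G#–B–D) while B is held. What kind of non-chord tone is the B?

B is an anticipation.

The harmony at that moment is A major triad (A, C#, E); B is not a chord tone.
It is approached by step down from C# and then sustained as the same pitch into the next harmony.
Arriving early and becoming a chord tone when the harmony changes — an anticipation.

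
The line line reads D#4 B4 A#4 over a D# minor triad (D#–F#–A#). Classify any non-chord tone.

The harmony at that moment is D# minor triad (D#, F#, A#); B4 is not a chord tone.
It is approached by leap up from D#4 and left by step down to A#4.
Leap in, step out — an appoggiatura.

B4 is an appoggiatura.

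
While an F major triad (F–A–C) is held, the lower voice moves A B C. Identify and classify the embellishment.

B is a passing tone.

The harmony at that moment is F major triad (F, A, C); B is not a chord tone.
It is approached by step up from A and left by step up to C.
Step in, step out in the same direction — a passing tone.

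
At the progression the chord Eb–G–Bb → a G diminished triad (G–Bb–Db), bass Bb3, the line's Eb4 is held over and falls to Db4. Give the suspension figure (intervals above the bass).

At the second chord the bass is Bb3. The suspended Eb4 lies a fourth above the bass; after resolving down by step to Db4, the interval above the bass becomes a third.
Suspension figures are named by those two intervals: 4–3.

4–3 suspension.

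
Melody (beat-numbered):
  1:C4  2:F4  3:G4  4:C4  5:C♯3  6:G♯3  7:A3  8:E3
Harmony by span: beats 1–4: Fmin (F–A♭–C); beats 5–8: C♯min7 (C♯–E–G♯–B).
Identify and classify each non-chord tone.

The harmony at that moment is F minor triad (F, A♭, C); G4 is not a chord tone.
It is approached by step up from F4 and left by leap down to C4.
Step in, leap out — an escape tone.
The harmony at that moment is C♯ minor seventh chord (C♯, E, G♯, B); A3 is not a chord tone.
It is approached by step up from G♯3 and left by leap down to E3.
Step in, leap out — an escape tone.

G4 (beat 3) — escape tone; A3 (beat 7) — escape tone.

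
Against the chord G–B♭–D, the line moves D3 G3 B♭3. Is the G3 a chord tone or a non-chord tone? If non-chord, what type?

Chord tone (the root of G minor triad).

G minor triad contains G, B♭, D; G is the root, so it is a chord tone.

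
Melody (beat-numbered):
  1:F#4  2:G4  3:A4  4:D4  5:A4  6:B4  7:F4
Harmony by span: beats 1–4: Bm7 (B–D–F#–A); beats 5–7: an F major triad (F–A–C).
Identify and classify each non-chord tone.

The harmony at that moment is B minor seventh chord (B, D, F#, A); G4 is not a chord tone.
It is approached by step up from F#4 and left by step up to A4.
Step in, step out in the same direction — a passing tone.
The harmony at that moment is F major triad (F, A, C); B4 is not a chord tone.
It is approached by step up from A4 and left by leap down to F4.
Step in, leap out — an escape tone.

G4 (beat 2) — passing tone; B4 (beat 6) — escape tone.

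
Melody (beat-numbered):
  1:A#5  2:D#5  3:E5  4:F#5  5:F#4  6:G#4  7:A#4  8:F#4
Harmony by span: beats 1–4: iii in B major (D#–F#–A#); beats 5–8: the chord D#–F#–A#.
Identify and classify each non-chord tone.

The harmony at that moment is D# minor triad (D#, F#, A#); E5 is not a chord tone.
It is approached by step up from D#5 and left by step up to F#5.
Step in, step out in the same direction — a passing tone.
The harmony at that moment is D# minor triad (D#, F#, A#); G#4 is not a chord tone.
It is approached by step up from F#4 and left by step up to A#4.
Step in, step out in the same direction — a passing tone.

E5 (beat 3) — passing tone; G#4 (beat 6) — passing tone.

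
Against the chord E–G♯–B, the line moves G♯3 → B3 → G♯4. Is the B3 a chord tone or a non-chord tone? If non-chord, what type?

Chord tone (the fifth of E major triad).

E major triad contains E, G♯, B; B is the fifth, so it is a chord tone.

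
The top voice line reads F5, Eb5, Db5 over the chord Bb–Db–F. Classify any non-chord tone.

Eb5 is a passing tone.

The harmony at that moment is Bb minor triad (Bb, Db, F); Eb5 is not a chord tone.
It is approached by step down from F5 and left by step down to Db5.
Step in, step out in the same direction — a passing tone.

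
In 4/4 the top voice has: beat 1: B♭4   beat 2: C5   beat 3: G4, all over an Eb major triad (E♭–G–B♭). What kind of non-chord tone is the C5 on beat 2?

The harmony at that moment is E♭ major triad (E♭, G, B♭); C5 is not a chord tone.
It is approached by step up from B♭4 and left by leap down to G4.
Step in, leap out, on a weak beat — an escape tone.

Escape tone.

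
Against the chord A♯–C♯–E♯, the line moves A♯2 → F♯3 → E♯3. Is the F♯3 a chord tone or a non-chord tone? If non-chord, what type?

The harmony at that moment is A♯ minor triad (A♯, C♯, E♯); F♯3 is not a chord tone.
It is approached by leap up from A♯2 and left by step down to E♯3.
Leap in, step out — an appoggiatura.

Non-chord tone — an appoggiatura.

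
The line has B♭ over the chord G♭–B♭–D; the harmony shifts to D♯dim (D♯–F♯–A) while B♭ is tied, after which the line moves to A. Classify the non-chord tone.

B♭ is a suspension.

The harmony at that moment is D♯ diminished triad (D♯, F♯, A); B♭ is not a chord tone.
It is held over (the same pitch as the preceding B♭) and left by step down to A.
Held over from the previous chord and resolving down by step — a suspension.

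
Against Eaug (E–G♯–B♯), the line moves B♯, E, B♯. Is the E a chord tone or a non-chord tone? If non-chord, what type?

E augmented triad contains E, G♯, B♯; E is the root, so it is a chord tone.

Chord tone (the root of E augmented triad).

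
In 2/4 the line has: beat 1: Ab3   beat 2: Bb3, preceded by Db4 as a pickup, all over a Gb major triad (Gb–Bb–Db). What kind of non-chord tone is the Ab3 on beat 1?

The harmony at that moment is Gb major triad (Gb, Bb, Db); Ab3 is not a chord tone.
It is approached by leap down from Db4 and left by step up to Bb3.
Leap in, step out, metrically accented — an appoggiatura.

Appoggiatura.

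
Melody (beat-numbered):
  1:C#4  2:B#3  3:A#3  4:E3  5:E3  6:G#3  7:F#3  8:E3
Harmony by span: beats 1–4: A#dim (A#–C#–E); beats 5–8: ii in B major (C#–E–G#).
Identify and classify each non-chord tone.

The harmony at that moment is A# diminished triad (A#, C#, E); B#3 is not a chord tone.
It is approached by step down from C#4 and left by step down to A#3.
Step in, step out in the same direction — a passing tone.
The harmony at that moment is C# minor triad (C#, E, G#); F#3 is not a chord tone.
It is approached by step down from G#3 and left by step down to E3.
Step in, step out in the same direction — a passing tone.

B#3 (beat 2) — passing tone; F#3 (beat 7) — passing tone.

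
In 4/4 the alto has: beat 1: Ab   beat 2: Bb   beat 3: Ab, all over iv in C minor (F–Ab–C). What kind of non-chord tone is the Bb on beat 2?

Upper neighbor tone.

The harmony at that moment is F minor triad (F, Ab, C); Bb is not a chord tone.
It is approached by step up from Ab and left by step down to Ab.
Step away and step back to the same note — a neighbor tone (upper neighbor).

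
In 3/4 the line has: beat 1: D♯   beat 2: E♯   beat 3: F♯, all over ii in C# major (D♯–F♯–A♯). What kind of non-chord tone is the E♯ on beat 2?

Passing tone.

The harmony at that moment is D♯ minor triad (D♯, F♯, A♯); E♯ is not a chord tone.
It is approached by step up from D♯ and left by step up to F♯.
Step in, step out in the same direction — a passing tone.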